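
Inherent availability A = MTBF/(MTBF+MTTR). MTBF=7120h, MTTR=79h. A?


Availability = MTBF / (MTBF + MTTR)
Availability = 7120 / (7120 + 79)
Availability = 7120 / 7199
Availability = 98.9026%

98.9026%


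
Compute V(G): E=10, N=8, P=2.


Formula: V(G) = E - N + 2P
V(G) = 10 - 8 + 2*2
V(G) = 2 + 4
V(G) = 6

6


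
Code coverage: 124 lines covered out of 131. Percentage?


Coverage = covered / total * 100
Coverage = 124 / 131 * 100
Coverage = 94.66%

94.66%


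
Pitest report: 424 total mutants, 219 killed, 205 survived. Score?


Mutation score = killed / total * 100
Mutation score = 219 / 424 * 100
Mutation score = 51.65%

51.65%


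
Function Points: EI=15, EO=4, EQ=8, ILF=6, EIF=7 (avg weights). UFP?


UFP = EI*4 + EO*5 + EQ*4 + ILF*10 + EIF*7
UFP = 15*4 + 4*5 + 8*4 + 6*10 + 7*7
UFP = 60 + 20 + 32 + 60 + 49
UFP = 221

221


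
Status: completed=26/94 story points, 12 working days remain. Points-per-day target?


Formula: Required rate = Remaining points / Days left
Remaining = 94 - 26 = 68 points
Required rate = 68 / 12 = 5.67 points/day

5.67 points/day


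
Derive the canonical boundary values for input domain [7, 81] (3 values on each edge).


Range: [7, 81]
Boundaries: just below min, min, min+1, max-1, max, just above max
Values: [6, 7, 8, 80, 81, 82]

[6, 7, 8, 80, 81, 82]


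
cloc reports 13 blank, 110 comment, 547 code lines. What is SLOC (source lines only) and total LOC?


Total LOC = blank + comment + code
Total LOC = 13 + 110 + 547 = 670
SLOC (source only) = code = 547

Total LOC: 670, SLOC: 547


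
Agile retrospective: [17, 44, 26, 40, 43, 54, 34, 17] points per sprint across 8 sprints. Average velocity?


Formula: Avg velocity = Total points / Number of sprints
Points: [17, 44, 26, 40, 43, 54, 34, 17]
Sum = 17 + 44 + 26 + 40 + 43 + 54 + 34 + 17 = 275
Avg velocity = 275 / 8 = 34.38 points/sprint

34.38 points/sprint


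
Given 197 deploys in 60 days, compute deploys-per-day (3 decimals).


Formula: deployments per day = releases / days
= 197 / 60
= 3.283 deploys/day
(equivalently, 22.98 deploys/week)

3.283 deploys/day


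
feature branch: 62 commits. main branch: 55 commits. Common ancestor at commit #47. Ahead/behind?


Common ancestor: commit #47
feature commits after divergence: 62 - 47 = 15
main commits after divergence: 55 - 47 = 8
feature is 15 commits ahead of main
main is 8 commits ahead of feature

feature ahead: 15, main ahead: 8


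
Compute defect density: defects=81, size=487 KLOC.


Defect density = defects / KLOC
Defect density = 81 / 487
Defect density = 0.166 defects/KLOC

0.166 defects/KLOC


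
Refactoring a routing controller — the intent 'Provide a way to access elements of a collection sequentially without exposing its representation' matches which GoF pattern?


This matches the Iterator pattern

Iterator


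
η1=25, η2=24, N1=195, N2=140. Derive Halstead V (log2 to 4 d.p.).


Formula: V = N * log2(η), where N = N1 + N2 and η = η1 + η2
η = 25 + 24 = 49
N = 195 + 140 = 335
log2(49) ≈ 5.6147
V = 335 * 5.6147 = 1880.92

1880.92


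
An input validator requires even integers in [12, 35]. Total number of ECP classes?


Constraint: even integers in [12, 35]
Class 1: x < 12 — out-of-range invalid
Class 2: x in [12,35] but odd — wrong type invalid
Class 3: x in [12,35] and even — valid
Class 4: x > 35 — out-of-range invalid
Total equivalence classes: 4

4 equivalence classes


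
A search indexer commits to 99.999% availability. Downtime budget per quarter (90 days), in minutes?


Formula: allowed downtime = period * (100 - SLA) / 100
Period (quarter (90 days)) = 129600 minutes
Unavailability fraction = (100 - 99.999) / 100
Allowed downtime = 129600 * (100 - 99.999) / 100
Allowed downtime = 1.296 minutes

1.296 minutes


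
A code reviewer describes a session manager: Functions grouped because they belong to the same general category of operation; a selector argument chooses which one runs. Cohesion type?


Reasoning: Grouped by category of activity, not by data or sequence
Type: Logical cohesion

Logical cohesion


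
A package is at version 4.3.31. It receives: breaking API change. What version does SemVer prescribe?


Current: 4.3.31
Change category: 'breaking API change' → major bump
SemVer rule: major bump → increment MAJOR, reset MINOR and PATCH to 0
New: 5.0.0

5.0.0


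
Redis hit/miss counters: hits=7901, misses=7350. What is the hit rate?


Formula: hit rate = hits / (hits + misses) * 100
hit rate = 7901 / (7901 + 7350) * 100
hit rate = 7901 / 15251 * 100
hit rate = 51.81%

51.81%


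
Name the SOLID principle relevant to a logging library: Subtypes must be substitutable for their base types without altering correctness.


This describes the Liskov Substitution Principle (LSP)

Liskov Substitution Principle (LSP)


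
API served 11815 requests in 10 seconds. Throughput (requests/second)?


Formula: throughput = requests / seconds
throughput = 11815 / 10
throughput = 1181.5 requests/second

1181.5 requests/second


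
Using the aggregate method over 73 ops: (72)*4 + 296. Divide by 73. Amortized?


Formula: Amortized cost = Total cost / Operations
Total cost = (72 * 4) + (1 * 296)
Total cost = 288 + 296 = 584
Amortized = 584 / 73 = 8.0

8.0


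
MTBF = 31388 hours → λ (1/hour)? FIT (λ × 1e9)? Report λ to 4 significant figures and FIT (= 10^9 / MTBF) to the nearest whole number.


Formula: λ = 1 / MTBF; FIT = λ × 1e9 = 1e9 / MTBF
λ = 1 / 31388 ≈ 3.186e-05 failures/hour
FIT = 1e9 / 31388 ≈ 31859 failures per 1e9 hours (nearest whole number)

λ = 3.186e-05 /h, FIT = 31859


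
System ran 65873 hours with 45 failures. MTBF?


Formula: MTBF = Total operating time / Number of failures
MTBF = 65873 / 45
MTBF = 1463.84 hours

1463.84 hours


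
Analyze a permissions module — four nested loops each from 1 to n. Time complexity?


Reasoning: four levels of nesting
Complexity: O(n^4)

O(n^4)


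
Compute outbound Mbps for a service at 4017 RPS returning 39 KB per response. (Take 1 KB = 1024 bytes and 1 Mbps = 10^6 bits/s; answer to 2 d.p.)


Formula: Mbps = payload_bytes * RPS * 8 / 1e6
Payload per request = 39 KB = 39 * 1024 = 39936 bytes
Total bytes/sec = 39936 * 4017 = 160422912
Total bits/sec = 160422912 * 8 = 1283383296
Mbps = 1283383296 / 1e6 = 1283.38

1283.38 Mbps


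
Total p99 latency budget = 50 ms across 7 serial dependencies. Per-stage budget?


Formula: per_stage = total_budget / stages
per_stage = 50 / 7
per_stage = 7.14 ms

7.14 ms


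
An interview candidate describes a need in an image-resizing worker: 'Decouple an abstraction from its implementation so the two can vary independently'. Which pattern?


This matches the Bridge pattern

Bridge


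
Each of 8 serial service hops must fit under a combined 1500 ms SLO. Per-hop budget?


Formula: per_stage = total_budget / stages
per_stage = 1500 / 8
per_stage = 187.5 ms

187.5 ms


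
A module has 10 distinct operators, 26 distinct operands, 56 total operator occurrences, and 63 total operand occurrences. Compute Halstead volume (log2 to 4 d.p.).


Formula: V = N * log2(η), where N = N1 + N2 and η = η1 + η2
η = 10 + 26 = 36
N = 56 + 63 = 119
log2(36) ≈ 5.1699
V = 119 * 5.1699 = 615.22

615.22


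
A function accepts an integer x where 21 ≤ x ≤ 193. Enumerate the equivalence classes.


Valid range: [21, 193]
Class 1: x < 21 — invalid
Class 2: 21 ≤ x ≤ 193 — valid
Class 3: x > 193 — invalid
Total equivalence classes: 3

3 equivalence classes


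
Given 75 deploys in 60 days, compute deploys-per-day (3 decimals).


Formula: deployments per day = releases / days
= 75 / 60
= 1.25 deploys/day
(equivalently, 8.75 deploys/week)

1.25 deploys/day


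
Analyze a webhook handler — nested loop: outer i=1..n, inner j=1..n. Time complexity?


Reasoning: n iterations times n iterations
Complexity: O(n^2)

O(n^2)


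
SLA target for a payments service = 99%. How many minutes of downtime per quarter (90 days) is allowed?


Formula: allowed downtime = period * (100 - SLA) / 100
Period (quarter (90 days)) = 129600 minutes
Unavailability fraction = (100 - 99.0) / 100
Allowed downtime = 129600 * (100 - 99.0) / 100
Allowed downtime = 1296.0 minutes

1296.0 minutes


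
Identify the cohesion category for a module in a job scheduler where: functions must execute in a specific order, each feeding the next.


Reasoning: Output of one is input to next
Type: Sequential cohesion

Sequential cohesion


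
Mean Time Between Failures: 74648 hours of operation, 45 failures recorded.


Formula: MTBF = Total operating time / Number of failures
MTBF = 74648 / 45
MTBF = 1658.84 hours

1658.84 hours


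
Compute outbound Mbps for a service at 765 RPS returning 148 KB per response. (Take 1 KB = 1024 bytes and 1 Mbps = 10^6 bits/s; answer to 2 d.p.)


Formula: Mbps = payload_bytes * RPS * 8 / 1e6
Payload per request = 148 KB = 148 * 1024 = 151552 bytes
Total bytes/sec = 151552 * 765 = 115937280
Total bits/sec = 115937280 * 8 = 927498240
Mbps = 927498240 / 1e6 = 927.5

927.5 Mbps


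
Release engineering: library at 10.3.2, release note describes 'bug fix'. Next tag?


Current: 10.3.2
Change category: 'bug fix' → patch bump
SemVer rule: patch bump → increment PATCH (MAJOR and MINOR unchanged)
New: 10.3.3

10.3.3


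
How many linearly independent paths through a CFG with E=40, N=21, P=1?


Formula: V(G) = E - N + 2P
V(G) = 40 - 21 + 2*1
V(G) = 19 + 2
V(G) = 21

21


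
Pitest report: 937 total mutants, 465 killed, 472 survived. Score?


Mutation score = killed / total * 100
Mutation score = 465 / 937 * 100
Mutation score = 49.63%

49.63%


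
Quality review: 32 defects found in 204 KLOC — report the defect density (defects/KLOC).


Defect density = defects / KLOC
Defect density = 32 / 204
Defect density = 0.157 defects/KLOC

0.157 defects/KLOC


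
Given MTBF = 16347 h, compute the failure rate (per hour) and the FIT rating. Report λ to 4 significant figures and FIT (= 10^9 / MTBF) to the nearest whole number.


Formula: λ = 1 / MTBF; FIT = λ × 1e9 = 1e9 / MTBF
λ = 1 / 16347 ≈ 6.117e-05 failures/hour
FIT = 1e9 / 16347 ≈ 61173 failures per 1e9 hours (nearest whole number)

λ = 6.117e-05 /h, FIT = 61173


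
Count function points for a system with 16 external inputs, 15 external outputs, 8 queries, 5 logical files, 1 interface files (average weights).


UFP = EI*4 + EO*5 + EQ*4 + ILF*10 + EIF*7
UFP = 16*4 + 15*5 + 8*4 + 5*10 + 1*7
UFP = 64 + 75 + 32 + 50 + 7
UFP = 228

228


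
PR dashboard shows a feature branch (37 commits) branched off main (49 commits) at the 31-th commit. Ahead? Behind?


Common ancestor: commit #31
feature commits after divergence: 37 - 31 = 6
main commits after divergence: 49 - 31 = 18
feature is 6 commits ahead of main
main is 18 commits ahead of feature

feature ahead: 6, main ahead: 18


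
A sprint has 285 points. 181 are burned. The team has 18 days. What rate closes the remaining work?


Formula: Required rate = Remaining points / Days left
Remaining = 285 - 181 = 104 points
Required rate = 104 / 18 = 5.78 points/day

5.78 points/day


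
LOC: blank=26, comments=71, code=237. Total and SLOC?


Total LOC = blank + comment + code
Total LOC = 26 + 71 + 237 = 334
SLOC (source only) = code = 237

Total LOC: 334, SLOC: 237


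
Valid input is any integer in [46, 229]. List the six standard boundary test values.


Range: [46, 229]
Boundaries: just below min, min, min+1, max-1, max, just above max
Values: [45, 46, 47, 228, 229, 230]

[45, 46, 47, 228, 229, 230]


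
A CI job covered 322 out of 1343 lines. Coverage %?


Coverage = covered / total * 100
Coverage = 322 / 1343 * 100
Coverage = 23.98%

23.98%


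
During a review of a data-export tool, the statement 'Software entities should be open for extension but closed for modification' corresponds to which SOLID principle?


This describes the Open/Closed Principle (OCP)

Open/Closed Principle (OCP)


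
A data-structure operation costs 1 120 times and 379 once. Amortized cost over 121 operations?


Formula: Amortized cost = Total cost / Operations
Total cost = (120 * 1) + (1 * 379)
Total cost = 120 + 379 = 499
Amortized = 499 / 121 = 4.124

4.124


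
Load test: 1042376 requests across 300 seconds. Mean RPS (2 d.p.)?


Formula: throughput = requests / seconds
throughput = 1042376 / 300
throughput = 3474.59 requests/second

3474.59 requests/second


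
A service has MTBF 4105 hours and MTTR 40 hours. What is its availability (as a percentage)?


Availability = MTBF / (MTBF + MTTR)
Availability = 4105 / (4105 + 40)
Availability = 4105 / 4145
Availability = 99.035%

99.035%


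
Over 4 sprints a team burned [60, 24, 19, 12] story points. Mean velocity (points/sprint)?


Formula: Avg velocity = Total points / Number of sprints
Points: [60, 24, 19, 12]
Sum = 60 + 24 + 19 + 12 = 115
Avg velocity = 115 / 4 = 28.75 points/sprint

28.75 points/sprint


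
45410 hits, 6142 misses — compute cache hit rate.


Formula: hit rate = hits / (hits + misses) * 100
hit rate = 45410 / (45410 + 6142) * 100
hit rate = 45410 / 51552 * 100
hit rate = 88.09%

88.09%


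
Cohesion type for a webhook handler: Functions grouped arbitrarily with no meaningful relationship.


Reasoning: Worst: random grouping
Type: Coincidental cohesion

Coincidental cohesion


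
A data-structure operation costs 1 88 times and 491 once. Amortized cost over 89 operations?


Formula: Amortized cost = Total cost / Operations
Total cost = (88 * 1) + (1 * 491)
Total cost = 88 + 491 = 579
Amortized = 579 / 89 = 6.5056

6.5056


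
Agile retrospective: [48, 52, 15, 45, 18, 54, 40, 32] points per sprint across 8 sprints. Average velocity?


Formula: Avg velocity = Total points / Number of sprints
Points: [48, 52, 15, 45, 18, 54, 40, 32]
Sum = 48 + 52 + 15 + 45 + 18 + 54 + 40 + 32 = 304
Avg velocity = 304 / 8 = 38.0 points/sprint

38.0 points/sprint


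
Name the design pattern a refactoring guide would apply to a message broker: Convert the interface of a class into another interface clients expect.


This matches the Adapter pattern

Adapter


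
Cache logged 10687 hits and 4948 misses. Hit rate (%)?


Formula: hit rate = hits / (hits + misses) * 100
hit rate = 10687 / (10687 + 4948) * 100
hit rate = 10687 / 15635 * 100
hit rate = 68.35%

68.35%


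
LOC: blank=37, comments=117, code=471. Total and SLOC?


Total LOC = blank + comment + code
Total LOC = 37 + 117 + 471 = 625
SLOC (source only) = code = 471

Total LOC: 625, SLOC: 471


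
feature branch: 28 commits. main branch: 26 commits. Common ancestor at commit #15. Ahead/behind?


Common ancestor: commit #15
feature commits after divergence: 28 - 15 = 13
main commits after divergence: 26 - 15 = 11
feature is 13 commits ahead of main
main is 11 commits ahead of feature

feature ahead: 13, main ahead: 11


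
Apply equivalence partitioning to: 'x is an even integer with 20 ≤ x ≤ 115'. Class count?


Constraint: even integers in [20, 115]
Class 1: x < 20 — out-of-range invalid
Class 2: x in [20,115] but odd — wrong type invalid
Class 3: x in [20,115] and even — valid
Class 4: x > 115 — out-of-range invalid
Total equivalence classes: 4

4 equivalence classes


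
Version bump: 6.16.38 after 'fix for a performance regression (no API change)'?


Current: 6.16.38
Change category: 'fix for a performance regression (no API change)' → patch bump
SemVer rule: patch bump → increment PATCH (MAJOR and MINOR unchanged)
New: 6.16.39

6.16.39


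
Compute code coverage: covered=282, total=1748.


Coverage = covered / total * 100
Coverage = 282 / 1748 * 100
Coverage = 16.13%

16.13%


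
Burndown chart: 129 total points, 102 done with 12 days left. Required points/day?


Formula: Required rate = Remaining points / Days left
Remaining = 129 - 102 = 27 points
Required rate = 27 / 12 = 2.25 points/day

2.25 points/day


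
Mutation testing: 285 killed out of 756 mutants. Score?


Mutation score = killed / total * 100
Mutation score = 285 / 756 * 100
Mutation score = 37.7%

37.7%


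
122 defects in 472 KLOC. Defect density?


Defect density = defects / KLOC
Defect density = 122 / 472
Defect density = 0.258 defects/KLOC

0.258 defects/KLOC


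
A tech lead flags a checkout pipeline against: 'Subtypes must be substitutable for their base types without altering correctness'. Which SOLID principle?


This describes the Liskov Substitution Principle (LSP)

Liskov Substitution Principle (LSP)


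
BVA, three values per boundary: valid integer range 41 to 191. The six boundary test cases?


Range: [41, 191]
Boundaries: just below min, min, min+1, max-1, max, just above max
Values: [40, 41, 42, 190, 191, 192]

[40, 41, 42, 190, 191, 192]


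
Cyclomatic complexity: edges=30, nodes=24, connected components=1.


Formula: V(G) = E - N + 2P
V(G) = 30 - 24 + 2*1
V(G) = 6 + 2
V(G) = 8

8


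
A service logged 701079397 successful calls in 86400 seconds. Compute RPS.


Formula: throughput = requests / seconds
throughput = 701079397 / 86400
throughput = 8114.34 requests/second

8114.34 requests/second


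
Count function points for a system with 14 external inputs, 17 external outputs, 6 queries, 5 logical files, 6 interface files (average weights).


UFP = EI*4 + EO*5 + EQ*4 + ILF*10 + EIF*7
UFP = 14*4 + 17*5 + 6*4 + 5*10 + 6*7
UFP = 56 + 85 + 24 + 50 + 42
UFP = 257

257


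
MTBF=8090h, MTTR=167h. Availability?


Availability = MTBF / (MTBF + MTTR)
Availability = 8090 / (8090 + 167)
Availability = 8090 / 8257
Availability = 97.9775%

97.9775%


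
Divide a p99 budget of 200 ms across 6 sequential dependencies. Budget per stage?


Formula: per_stage = total_budget / stages
per_stage = 200 / 6
per_stage = 33.33 ms

33.33 ms


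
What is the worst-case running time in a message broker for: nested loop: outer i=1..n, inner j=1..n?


Reasoning: n iterations times n iterations
Complexity: O(n^2)

O(n^2)


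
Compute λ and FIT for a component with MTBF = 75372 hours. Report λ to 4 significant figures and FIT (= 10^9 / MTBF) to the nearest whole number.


Formula: λ = 1 / MTBF; FIT = λ × 1e9 = 1e9 / MTBF
λ = 1 / 75372 ≈ 1.327e-05 failures/hour
FIT = 1e9 / 75372 ≈ 13268 failures per 1e9 hours (nearest whole number)

λ = 1.327e-05 /h, FIT = 13268


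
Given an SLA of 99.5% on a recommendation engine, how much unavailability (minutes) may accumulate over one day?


Formula: allowed downtime = period * (100 - SLA) / 100
Period (day) = 1440 minutes
Unavailability fraction = (100 - 99.5) / 100
Allowed downtime = 1440 * (100 - 99.5) / 100
Allowed downtime = 7.2 minutes

7.2 minutes


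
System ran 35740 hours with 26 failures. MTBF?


Formula: MTBF = Total operating time / Number of failures
MTBF = 35740 / 26
MTBF = 1374.62 hours

1374.62 hours


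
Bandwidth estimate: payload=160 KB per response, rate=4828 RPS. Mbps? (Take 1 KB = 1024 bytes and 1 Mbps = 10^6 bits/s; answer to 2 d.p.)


Formula: Mbps = payload_bytes * RPS * 8 / 1e6
Payload per request = 160 KB = 160 * 1024 = 163840 bytes
Total bytes/sec = 163840 * 4828 = 791019520
Total bits/sec = 791019520 * 8 = 6328156160
Mbps = 6328156160 / 1e6 = 6328.16

6328.16 Mbps


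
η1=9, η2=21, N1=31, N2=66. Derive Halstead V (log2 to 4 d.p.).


Formula: V = N * log2(η), where N = N1 + N2 and η = η1 + η2
η = 9 + 21 = 30
N = 31 + 66 = 97
log2(30) ≈ 4.9069
V = 97 * 4.9069 = 475.97

475.97


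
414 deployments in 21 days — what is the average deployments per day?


Formula: deployments per day = releases / days
= 414 / 21
= 19.714 deploys/day
(equivalently, 138.0 deploys/week)

19.714 deploys/day


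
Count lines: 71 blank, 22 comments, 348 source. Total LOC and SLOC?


Total LOC = blank + comment + code
Total LOC = 71 + 22 + 348 = 441
SLOC (source only) = code = 348

Total LOC: 441, SLOC: 348


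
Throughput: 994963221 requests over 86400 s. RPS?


Formula: throughput = requests / seconds
throughput = 994963221 / 86400
throughput = 11515.78 requests/second

11515.78 requests/second


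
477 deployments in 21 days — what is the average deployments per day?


Formula: deployments per day = releases / days
= 477 / 21
= 22.714 deploys/day
(equivalently, 159.0 deploys/week)

22.714 deploys/day


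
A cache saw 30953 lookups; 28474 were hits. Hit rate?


Formula: hit rate = hits / (hits + misses) * 100
hit rate = 28474 / (28474 + 2479) * 100
hit rate = 28474 / 30953 * 100
hit rate = 91.99%

91.99%


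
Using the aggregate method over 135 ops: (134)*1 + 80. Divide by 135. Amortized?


Formula: Amortized cost = Total cost / Operations
Total cost = (134 * 1) + (1 * 80)
Total cost = 134 + 80 = 214
Amortized = 214 / 135 = 1.5852

1.5852


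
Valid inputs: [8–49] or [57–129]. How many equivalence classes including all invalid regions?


Valid ranges: [8,49] and [57,129]
Class 1: x < 8 — invalid
Class 2: 8 ≤ x ≤ 49 — valid
Class 3: 49 < x < 57 — invalid (gap between ranges)
Class 4: 57 ≤ x ≤ 129 — valid
Class 5: x > 129 — invalid
Total equivalence classes: 5

5 equivalence classes


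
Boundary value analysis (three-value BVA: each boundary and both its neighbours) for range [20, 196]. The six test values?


Range: [20, 196]
Boundaries: just below min, min, min+1, max-1, max, just above max
Values: [19, 20, 21, 195, 196, 197]

[19, 20, 21, 195, 196, 197]


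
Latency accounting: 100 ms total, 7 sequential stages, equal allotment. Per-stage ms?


Formula: per_stage = total_budget / stages
per_stage = 100 / 7
per_stage = 14.29 ms

14.29 ms


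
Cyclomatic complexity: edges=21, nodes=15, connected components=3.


Formula: V(G) = E - N + 2P
V(G) = 21 - 15 + 2*3
V(G) = 6 + 6
V(G) = 12

12


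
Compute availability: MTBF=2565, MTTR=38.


Availability = MTBF / (MTBF + MTTR)
Availability = 2565 / (2565 + 38)
Availability = 2565 / 2603
Availability = 98.5401%

98.5401%


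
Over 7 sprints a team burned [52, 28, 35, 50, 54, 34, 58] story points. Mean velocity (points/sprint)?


Formula: Avg velocity = Total points / Number of sprints
Points: [52, 28, 35, 50, 54, 34, 58]
Sum = 52 + 28 + 35 + 50 + 54 + 34 + 58 = 311
Avg velocity = 311 / 7 = 44.43 points/sprint

44.43 points/sprint


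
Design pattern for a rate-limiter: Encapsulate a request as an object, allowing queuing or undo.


This matches the Command pattern

Command


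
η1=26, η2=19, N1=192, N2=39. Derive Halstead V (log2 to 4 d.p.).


Formula: V = N * log2(η), where N = N1 + N2 and η = η1 + η2
η = 26 + 19 = 45
N = 192 + 39 = 231
log2(45) ≈ 5.4919
V = 231 * 5.4919 = 1268.63

1268.63


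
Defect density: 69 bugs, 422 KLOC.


Defect density = defects / KLOC
Defect density = 69 / 422
Defect density = 0.164 defects/KLOC

0.164 defects/KLOC


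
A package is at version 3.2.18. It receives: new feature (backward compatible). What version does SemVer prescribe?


Current: 3.2.18
Change category: 'new feature (backward compatible)' → minor bump
SemVer rule: minor bump → increment MINOR, reset PATCH to 0 (MAJOR unchanged)
New: 3.3.0

3.3.0


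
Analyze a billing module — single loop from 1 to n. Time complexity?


Reasoning: one pass through n items
Complexity: O(n)

O(n)


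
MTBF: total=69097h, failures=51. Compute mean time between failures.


Formula: MTBF = Total operating time / Number of failures
MTBF = 69097 / 51
MTBF = 1354.84 hours

1354.84 hours


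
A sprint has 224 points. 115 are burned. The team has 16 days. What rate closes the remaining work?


Formula: Required rate = Remaining points / Days left
Remaining = 224 - 115 = 109 points
Required rate = 109 / 16 = 6.81 points/day

6.81 points/day


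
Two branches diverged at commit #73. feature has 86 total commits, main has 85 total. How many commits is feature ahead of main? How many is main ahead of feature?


Common ancestor: commit #73
feature commits after divergence: 86 - 73 = 13
main commits after divergence: 85 - 73 = 12
feature is 13 commits ahead of main
main is 12 commits ahead of feature

feature ahead: 13, main ahead: 12


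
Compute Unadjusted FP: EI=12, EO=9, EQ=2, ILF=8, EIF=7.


UFP = EI*4 + EO*5 + EQ*4 + ILF*10 + EIF*7
UFP = 12*4 + 9*5 + 2*4 + 8*10 + 7*7
UFP = 48 + 45 + 8 + 80 + 49
UFP = 230

230


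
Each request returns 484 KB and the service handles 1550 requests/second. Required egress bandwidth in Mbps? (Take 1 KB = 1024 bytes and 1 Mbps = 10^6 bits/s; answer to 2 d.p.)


Formula: Mbps = payload_bytes * RPS * 8 / 1e6
Payload per request = 484 KB = 484 * 1024 = 495616 bytes
Total bytes/sec = 495616 * 1550 = 768204800
Total bits/sec = 768204800 * 8 = 6145638400
Mbps = 6145638400 / 1e6 = 6145.64

6145.64 Mbps


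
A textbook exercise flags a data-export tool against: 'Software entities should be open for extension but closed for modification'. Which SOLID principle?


This describes the Open/Closed Principle (OCP)

Open/Closed Principle (OCP)


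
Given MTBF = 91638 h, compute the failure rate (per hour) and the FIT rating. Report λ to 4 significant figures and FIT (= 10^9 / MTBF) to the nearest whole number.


Formula: λ = 1 / MTBF; FIT = λ × 1e9 = 1e9 / MTBF
λ = 1 / 91638 ≈ 1.091e-05 failures/hour
FIT = 1e9 / 91638 ≈ 10913 failures per 1e9 hours (nearest whole number)

λ = 1.091e-05 /h, FIT = 10913


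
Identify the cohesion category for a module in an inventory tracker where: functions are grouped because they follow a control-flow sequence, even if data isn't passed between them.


Reasoning: Grouped by order of execution within a routine, not by data flow
Type: Procedural cohesion

Procedural cohesion


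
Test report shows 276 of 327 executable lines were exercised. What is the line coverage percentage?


Coverage = covered / total * 100
Coverage = 276 / 327 * 100
Coverage = 84.4%

84.4%


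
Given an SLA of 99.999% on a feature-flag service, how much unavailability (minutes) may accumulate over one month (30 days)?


Formula: allowed downtime = period * (100 - SLA) / 100
Period (month (30 days)) = 43200 minutes
Unavailability fraction = (100 - 99.999) / 100
Allowed downtime = 43200 * (100 - 99.999) / 100
Allowed downtime = 0.432 minutes

0.432 minutes


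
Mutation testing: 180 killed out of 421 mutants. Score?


Mutation score = killed / total * 100
Mutation score = 180 / 421 * 100
Mutation score = 42.76%

42.76%


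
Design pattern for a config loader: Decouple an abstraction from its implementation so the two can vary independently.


This matches the Bridge pattern

Bridge


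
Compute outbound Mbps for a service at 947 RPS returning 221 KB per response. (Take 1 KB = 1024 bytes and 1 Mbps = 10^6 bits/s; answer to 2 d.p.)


Formula: Mbps = payload_bytes * RPS * 8 / 1e6
Payload per request = 221 KB = 221 * 1024 = 226304 bytes
Total bytes/sec = 226304 * 947 = 214309888
Total bits/sec = 214309888 * 8 = 1714479104
Mbps = 1714479104 / 1e6 = 1714.48

1714.48 Mbps


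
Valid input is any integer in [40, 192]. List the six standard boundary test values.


Range: [40, 192]
Boundaries: just below min, min, min+1, max-1, max, just above max
Values: [39, 40, 41, 191, 192, 193]

[39, 40, 41, 191, 192, 193]


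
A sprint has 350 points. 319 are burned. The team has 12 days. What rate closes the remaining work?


Formula: Required rate = Remaining points / Days left
Remaining = 350 - 319 = 31 points
Required rate = 31 / 12 = 2.58 points/day

2.58 points/day


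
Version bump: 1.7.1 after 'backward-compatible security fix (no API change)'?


Current: 1.7.1
Change category: 'backward-compatible security fix (no API change)' → patch bump
SemVer rule: patch bump → increment PATCH (MAJOR and MINOR unchanged)
New: 1.7.2

1.7.2


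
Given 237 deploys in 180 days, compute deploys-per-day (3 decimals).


Formula: deployments per day = releases / days
= 237 / 180
= 1.317 deploys/day
(equivalently, 9.22 deploys/week)

1.317 deploys/day


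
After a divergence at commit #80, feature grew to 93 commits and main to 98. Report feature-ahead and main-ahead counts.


Common ancestor: commit #80
feature commits after divergence: 93 - 80 = 13
main commits after divergence: 98 - 80 = 18
feature is 13 commits ahead of main
main is 18 commits ahead of feature

feature ahead: 13, main ahead: 18


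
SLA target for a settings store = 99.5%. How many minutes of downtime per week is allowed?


Formula: allowed downtime = period * (100 - SLA) / 100
Period (week) = 10080 minutes
Unavailability fraction = (100 - 99.5) / 100
Allowed downtime = 10080 * (100 - 99.5) / 100
Allowed downtime = 50.4 minutes

50.4 minutes


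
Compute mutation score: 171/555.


Mutation score = killed / total * 100
Mutation score = 171 / 555 * 100
Mutation score = 30.81%

30.81%


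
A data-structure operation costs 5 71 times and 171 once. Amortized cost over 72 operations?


Formula: Amortized cost = Total cost / Operations
Total cost = (71 * 5) + (1 * 171)
Total cost = 355 + 171 = 526
Amortized = 526 / 72 = 7.3056

7.3056


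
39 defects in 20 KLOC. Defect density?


Defect density = defects / KLOC
Defect density = 39 / 20
Defect density = 1.95 defects/KLOC

1.95 defects/KLOC


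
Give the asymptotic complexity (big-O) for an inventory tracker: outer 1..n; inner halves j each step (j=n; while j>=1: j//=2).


Reasoning: n times log n
Complexity: O(n log n)

O(n log n)


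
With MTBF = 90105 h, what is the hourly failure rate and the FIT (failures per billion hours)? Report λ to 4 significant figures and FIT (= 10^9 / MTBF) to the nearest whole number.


Formula: λ = 1 / MTBF; FIT = λ × 1e9 = 1e9 / MTBF
λ = 1 / 90105 ≈ 1.110e-05 failures/hour
FIT = 1e9 / 90105 ≈ 11098 failures per 1e9 hours (nearest whole number)

λ = 1.110e-05 /h, FIT = 11098


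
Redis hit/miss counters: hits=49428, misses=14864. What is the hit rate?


Formula: hit rate = hits / (hits + misses) * 100
hit rate = 49428 / (49428 + 14864) * 100
hit rate = 49428 / 64292 * 100
hit rate = 76.88%

76.88%


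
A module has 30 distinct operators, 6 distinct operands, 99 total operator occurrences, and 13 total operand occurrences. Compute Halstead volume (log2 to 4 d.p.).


Formula: V = N * log2(η), where N = N1 + N2 and η = η1 + η2
η = 30 + 6 = 36
N = 99 + 13 = 112
log2(36) ≈ 5.1699
V = 112 * 5.1699 = 579.03

579.03


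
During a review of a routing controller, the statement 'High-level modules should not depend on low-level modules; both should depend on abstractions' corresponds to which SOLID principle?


This describes the Dependency Inversion Principle (DIP)

Dependency Inversion Principle (DIP)


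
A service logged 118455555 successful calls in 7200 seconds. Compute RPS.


Formula: throughput = requests / seconds
throughput = 118455555 / 7200
throughput = 16452.16 requests/second

16452.16 requests/second


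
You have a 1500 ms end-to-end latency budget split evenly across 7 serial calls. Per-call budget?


Formula: per_stage = total_budget / stages
per_stage = 1500 / 7
per_stage = 214.29 ms

214.29 ms


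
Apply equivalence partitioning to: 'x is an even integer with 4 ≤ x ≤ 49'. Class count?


Constraint: even integers in [4, 49]
Class 1: x < 4 — out-of-range invalid
Class 2: x in [4,49] but odd — wrong type invalid
Class 3: x in [4,49] and even — valid
Class 4: x > 49 — out-of-range invalid
Total equivalence classes: 4

4 equivalence classes


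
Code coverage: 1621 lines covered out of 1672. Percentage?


Coverage = covered / total * 100
Coverage = 1621 / 1672 * 100
Coverage = 96.95%

96.95%


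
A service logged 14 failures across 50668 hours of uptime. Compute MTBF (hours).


Formula: MTBF = Total operating time / Number of failures
MTBF = 50668 / 14
MTBF = 3619.14 hours

3619.14 hours


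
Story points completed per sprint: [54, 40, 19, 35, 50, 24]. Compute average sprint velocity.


Formula: Avg velocity = Total points / Number of sprints
Points: [54, 40, 19, 35, 50, 24]
Sum = 54 + 40 + 19 + 35 + 50 + 24 = 222
Avg velocity = 222 / 6 = 37.0 points/sprint

37.0 points/sprint


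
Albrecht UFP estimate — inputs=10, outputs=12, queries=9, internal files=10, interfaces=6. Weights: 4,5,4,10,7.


UFP = EI*4 + EO*5 + EQ*4 + ILF*10 + EIF*7
UFP = 10*4 + 12*5 + 9*4 + 10*10 + 6*7
UFP = 40 + 60 + 36 + 100 + 42
UFP = 278

278


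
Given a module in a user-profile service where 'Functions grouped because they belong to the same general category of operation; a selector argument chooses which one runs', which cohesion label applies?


Reasoning: Grouped by category of activity, not by data or sequence
Type: Logical cohesion

Logical cohesion


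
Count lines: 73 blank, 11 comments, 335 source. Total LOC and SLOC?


Total LOC = blank + comment + code
Total LOC = 73 + 11 + 335 = 419
SLOC (source only) = code = 335

Total LOC: 419, SLOC: 335


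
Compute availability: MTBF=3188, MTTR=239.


Availability = MTBF / (MTBF + MTTR)
Availability = 3188 / (3188 + 239)
Availability = 3188 / 3427
Availability = 93.026%

93.026%


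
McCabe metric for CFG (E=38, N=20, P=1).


Formula: V(G) = E - N + 2P
V(G) = 38 - 20 + 2*1
V(G) = 18 + 2
V(G) = 20

20


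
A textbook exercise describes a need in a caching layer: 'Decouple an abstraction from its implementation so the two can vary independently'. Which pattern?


This matches the Bridge pattern

Bridge


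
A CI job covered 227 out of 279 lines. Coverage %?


Coverage = covered / total * 100
Coverage = 227 / 279 * 100
Coverage = 81.36%

81.36%


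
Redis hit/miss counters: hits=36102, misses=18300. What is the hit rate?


Formula: hit rate = hits / (hits + misses) * 100
hit rate = 36102 / (36102 + 18300) * 100
hit rate = 36102 / 54402 * 100
hit rate = 66.36%

66.36%


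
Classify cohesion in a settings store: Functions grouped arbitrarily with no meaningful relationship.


Reasoning: Worst: random grouping
Type: Coincidental cohesion

Coincidental cohesion


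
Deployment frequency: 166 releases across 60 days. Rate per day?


Formula: deployments per day = releases / days
= 166 / 60
= 2.767 deploys/day
(equivalently, 19.37 deploys/week)

2.767 deploys/day


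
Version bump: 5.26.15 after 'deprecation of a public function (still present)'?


Current: 5.26.15
Change category: 'deprecation of a public function (still present)' → minor bump
SemVer rule: minor bump → increment MINOR, reset PATCH to 0 (MAJOR unchanged)
New: 5.27.0

5.27.0


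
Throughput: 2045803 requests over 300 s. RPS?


Formula: throughput = requests / seconds
throughput = 2045803 / 300
throughput = 6819.34 requests/second

6819.34 requests/second


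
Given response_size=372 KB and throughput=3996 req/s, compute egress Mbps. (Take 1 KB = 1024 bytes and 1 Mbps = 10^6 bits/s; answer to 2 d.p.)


Formula: Mbps = payload_bytes * RPS * 8 / 1e6
Payload per request = 372 KB = 372 * 1024 = 380928 bytes
Total bytes/sec = 380928 * 3996 = 1522188288
Total bits/sec = 1522188288 * 8 = 12177506304
Mbps = 12177506304 / 1e6 = 12177.51

12177.51 Mbps


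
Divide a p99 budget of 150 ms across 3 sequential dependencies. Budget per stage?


Formula: per_stage = total_budget / stages
per_stage = 150 / 3
per_stage = 50.0 ms

50.0 ms


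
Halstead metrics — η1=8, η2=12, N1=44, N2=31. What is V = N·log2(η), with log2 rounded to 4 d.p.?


Formula: V = N * log2(η), where N = N1 + N2 and η = η1 + η2
η = 8 + 12 = 20
N = 44 + 31 = 75
log2(20) ≈ 4.3219
V = 75 * 4.3219 = 324.14

324.14


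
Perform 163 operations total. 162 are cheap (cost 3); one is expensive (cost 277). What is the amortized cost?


Formula: Amortized cost = Total cost / Operations
Total cost = (162 * 3) + (1 * 277)
Total cost = 486 + 277 = 763
Amortized = 763 / 163 = 4.681

4.681


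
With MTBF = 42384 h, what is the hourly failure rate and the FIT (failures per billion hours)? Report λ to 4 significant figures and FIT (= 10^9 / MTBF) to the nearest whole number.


Formula: λ = 1 / MTBF; FIT = λ × 1e9 = 1e9 / MTBF
λ = 1 / 42384 ≈ 2.359e-05 failures/hour
FIT = 1e9 / 42384 ≈ 23594 failures per 1e9 hours (nearest whole number)

λ = 2.359e-05 /h, FIT = 23594


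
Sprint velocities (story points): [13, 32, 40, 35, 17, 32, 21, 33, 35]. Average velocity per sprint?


Formula: Avg velocity = Total points / Number of sprints
Points: [13, 32, 40, 35, 17, 32, 21, 33, 35]
Sum = 13 + 32 + 40 + 35 + 17 + 32 + 21 + 33 + 35 = 258
Avg velocity = 258 / 9 = 28.67 points/sprint

28.67 points/sprint


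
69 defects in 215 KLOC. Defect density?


Defect density = defects / KLOC
Defect density = 69 / 215
Defect density = 0.321 defects/KLOC

0.321 defects/KLOC


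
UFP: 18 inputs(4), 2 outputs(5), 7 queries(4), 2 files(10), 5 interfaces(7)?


UFP = EI*4 + EO*5 + EQ*4 + ILF*10 + EIF*7
UFP = 18*4 + 2*5 + 7*4 + 2*10 + 5*7
UFP = 72 + 10 + 28 + 20 + 35
UFP = 165

165


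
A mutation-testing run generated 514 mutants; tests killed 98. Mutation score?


Mutation score = killed / total * 100
Mutation score = 98 / 514 * 100
Mutation score = 19.07%

19.07%


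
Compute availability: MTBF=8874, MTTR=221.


Availability = MTBF / (MTBF + MTTR)
Availability = 8874 / (8874 + 221)
Availability = 8874 / 9095
Availability = 97.5701%

97.5701%


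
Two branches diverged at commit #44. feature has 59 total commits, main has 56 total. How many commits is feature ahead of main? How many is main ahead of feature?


Common ancestor: commit #44
feature commits after divergence: 59 - 44 = 15
main commits after divergence: 56 - 44 = 12
feature is 15 commits ahead of main
main is 12 commits ahead of feature

feature ahead: 15, main ahead: 12


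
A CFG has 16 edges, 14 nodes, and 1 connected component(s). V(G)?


Formula: V(G) = E - N + 2P
V(G) = 16 - 14 + 2*1
V(G) = 2 + 2
V(G) = 4

4


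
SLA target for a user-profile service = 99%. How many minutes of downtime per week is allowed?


Formula: allowed downtime = period * (100 - SLA) / 100
Period (week) = 10080 minutes
Unavailability fraction = (100 - 99.0) / 100
Allowed downtime = 10080 * (100 - 99.0) / 100
Allowed downtime = 100.8 minutes

100.8 minutes


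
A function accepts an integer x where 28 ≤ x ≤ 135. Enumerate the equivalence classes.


Valid range: [28, 135]
Class 1: x < 28 — invalid
Class 2: 28 ≤ x ≤ 135 — valid
Class 3: x > 135 — invalid
Total equivalence classes: 3

3 equivalence classes


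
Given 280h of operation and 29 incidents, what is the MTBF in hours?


Formula: MTBF = Total operating time / Number of failures
MTBF = 280 / 29
MTBF = 9.66 hours

9.66 hours


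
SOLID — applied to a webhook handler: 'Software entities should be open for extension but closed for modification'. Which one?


This describes the Open/Closed Principle (OCP)

Open/Closed Principle (OCP)


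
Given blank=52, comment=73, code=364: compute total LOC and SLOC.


Total LOC = blank + comment + code
Total LOC = 52 + 73 + 364 = 489
SLOC (source only) = code = 364

Total LOC: 489, SLOC: 364


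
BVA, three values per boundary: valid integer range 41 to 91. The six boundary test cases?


Range: [41, 91]
Boundaries: just below min, min, min+1, max-1, max, just above max
Values: [40, 41, 42, 90, 91, 92]

[40, 41, 42, 90, 91, 92]


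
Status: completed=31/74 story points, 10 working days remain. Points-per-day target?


Formula: Required rate = Remaining points / Days left
Remaining = 74 - 31 = 43 points
Required rate = 43 / 10 = 4.3 points/day

4.3 points/day
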